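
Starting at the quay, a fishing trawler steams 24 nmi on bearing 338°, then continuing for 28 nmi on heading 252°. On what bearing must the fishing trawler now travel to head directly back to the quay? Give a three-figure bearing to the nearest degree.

Leg 1 (338°, 24 nmi): east 24 sin 338° = -8.99, north 24 cos 338° = 22.25
Leg 2 (252°, 28 nmi): east 28 sin 252° = -26.63, north 28 cos 252° = -8.65
Net displacement: -35.62 east, 13.60 north. Direction back to start is (35.62, -13.60): bearing = atan2(35.62, -13.60) mod 360° = 110.90° ≈ 111°.

111°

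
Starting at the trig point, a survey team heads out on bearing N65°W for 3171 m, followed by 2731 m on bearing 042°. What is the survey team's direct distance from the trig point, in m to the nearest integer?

3528 m

Leg 1 (N65°W, 3171 m): east 3171 sin 295° = -2873.90, north 3171 cos 295° = 1340.12
Leg 2 (042°, 2731 m): east 2731 sin 42° = 1827.40, north 2731 cos 42° = 2029.53
Net: -1046.51 east, 3369.65 north. Distance = √((-1046.51)² + (3369.65)²) = 3528.417 m.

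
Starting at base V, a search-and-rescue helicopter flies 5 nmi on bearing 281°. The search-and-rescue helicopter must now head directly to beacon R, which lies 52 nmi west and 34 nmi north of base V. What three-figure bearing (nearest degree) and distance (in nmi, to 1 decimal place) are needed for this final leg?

Leg 1 (281°, 5 nmi): east 5 sin 281° = -4.91, north 5 cos 281° = 0.95
Current position: (-4.91, 0.95). Target: (-52, 34). Remaining: Δeast = -47.09, Δnorth = 33.05.
Bearing = atan2(-47.09, 33.05) mod 360° = 305.06°; distance = √((-47.09)² + (33.05)²) = 57.530 nmi.

305°, 57.5 nmi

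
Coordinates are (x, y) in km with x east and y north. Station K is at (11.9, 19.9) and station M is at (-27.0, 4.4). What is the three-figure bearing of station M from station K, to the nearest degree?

248°

Δeast = -27.0 − 11.9 = -38.90; Δnorth = 4.4 − 19.9 = -15.50.
Bearing = atan2(Δeast, Δnorth) mod 360° = 248.27° ≈ 248°.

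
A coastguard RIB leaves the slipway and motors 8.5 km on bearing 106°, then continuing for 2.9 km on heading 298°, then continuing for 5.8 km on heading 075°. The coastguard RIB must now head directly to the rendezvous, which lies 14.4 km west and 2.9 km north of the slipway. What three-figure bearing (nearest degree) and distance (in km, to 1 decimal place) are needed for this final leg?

275°, 25.7 km

Leg 1 (106°, 8.5 km): east 8.5 sin 106° = 8.17, north 8.5 cos 106° = -2.34
Leg 2 (298°, 2.9 km): east 2.9 sin 298° = -2.56, north 2.9 cos 298° = 1.36
Leg 3 (075°, 5.8 km): east 5.8 sin 75° = 5.60, north 5.8 cos 75° = 1.50
Current position: (11.21, 0.52). Target: (-14.4, 2.9). Remaining: Δeast = -25.61, Δnorth = 2.38.
Bearing = atan2(-25.61, 2.38) mod 360° = 275.31°; distance = √((-25.61)² + (2.38)²) = 25.723 km.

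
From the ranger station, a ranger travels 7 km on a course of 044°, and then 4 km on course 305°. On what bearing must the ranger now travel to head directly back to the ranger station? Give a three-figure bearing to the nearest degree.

192°

Leg 1 (044°, 7 km): east 7 sin 44° = 4.86, north 7 cos 44° = 5.04
Leg 2 (305°, 4 km): east 4 sin 305° = -3.28, north 4 cos 305° = 2.29
Net displacement: 1.59 east, 7.33 north. Direction back to start is (-1.59, -7.33): bearing = atan2(-1.59, -7.33) mod 360° = 192.21° ≈ 192°.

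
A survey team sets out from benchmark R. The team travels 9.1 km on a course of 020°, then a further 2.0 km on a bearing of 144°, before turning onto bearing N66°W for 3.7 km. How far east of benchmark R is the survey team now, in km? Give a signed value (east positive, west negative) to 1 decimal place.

Leg 1 (020°, 9.1 km): east 9.1 sin 20° = 3.11, north 9.1 cos 20° = 8.55
Leg 2 (144°, 2.0 km): east 2.0 sin 144° = 1.18, north 2.0 cos 144° = -1.62
Leg 3 (N66°W, 3.7 km): east 3.7 sin 294° = -3.38, north 3.7 cos 294° = 1.50
Net east component: 0.91 km.

0.9 km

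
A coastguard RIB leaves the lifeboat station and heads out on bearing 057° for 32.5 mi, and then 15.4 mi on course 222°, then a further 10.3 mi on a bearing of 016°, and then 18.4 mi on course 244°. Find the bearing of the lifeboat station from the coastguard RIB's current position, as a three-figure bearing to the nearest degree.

Leg 1 (057°, 32.5 mi): east 32.5 sin 57° = 27.26, north 32.5 cos 57° = 17.70
Leg 2 (222°, 15.4 mi): east 15.4 sin 222° = -10.30, north 15.4 cos 222° = -11.44
Leg 3 (016°, 10.3 mi): east 10.3 sin 16° = 2.84, north 10.3 cos 16° = 9.90
Leg 4 (244°, 18.4 mi): east 18.4 sin 244° = -16.54, north 18.4 cos 244° = -8.07
Net displacement: 3.25 east, 8.09 north. Direction back to start is (-3.25, -8.09): bearing = atan2(-3.25, -8.09) mod 360° = 201.90° ≈ 202°.

202°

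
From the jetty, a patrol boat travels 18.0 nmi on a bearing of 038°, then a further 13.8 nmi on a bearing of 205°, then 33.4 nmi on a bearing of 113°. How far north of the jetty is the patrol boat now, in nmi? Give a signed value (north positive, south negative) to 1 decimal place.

-11.4 nmi

Leg 1 (038°, 18.0 nmi): east 18.0 sin 38° = 11.08, north 18.0 cos 38° = 14.18
Leg 2 (205°, 13.8 nmi): east 13.8 sin 205° = -5.83, north 13.8 cos 205° = -12.51
Leg 3 (113°, 33.4 nmi): east 33.4 sin 113° = 30.74, north 33.4 cos 113° = -13.05
Net north component: -11.37 nmi.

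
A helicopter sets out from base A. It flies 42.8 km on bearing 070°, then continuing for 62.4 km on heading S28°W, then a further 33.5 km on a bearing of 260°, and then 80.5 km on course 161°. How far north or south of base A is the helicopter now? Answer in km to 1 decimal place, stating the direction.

122.4 km south

Leg 1 (070°, 42.8 km): east 42.8 sin 70° = 40.22, north 42.8 cos 70° = 14.64
Leg 2 (S28°W, 62.4 km): east 62.4 sin 208° = -29.30, north 62.4 cos 208° = -55.10
Leg 3 (260°, 33.5 km): east 33.5 sin 260° = -32.99, north 33.5 cos 260° = -5.82
Leg 4 (161°, 80.5 km): east 80.5 sin 161° = 26.21, north 80.5 cos 161° = -76.11
Net north component: -122.39 km.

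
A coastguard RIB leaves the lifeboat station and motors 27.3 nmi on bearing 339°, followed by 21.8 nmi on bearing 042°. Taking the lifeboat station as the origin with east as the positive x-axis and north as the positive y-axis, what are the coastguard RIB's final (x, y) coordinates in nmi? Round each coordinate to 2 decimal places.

(4.80, 41.69)

Leg 1 (339°, 27.3 nmi): east 27.3 sin 339° = -9.78, north 27.3 cos 339° = 25.49
Leg 2 (042°, 21.8 nmi): east 21.8 sin 42° = 14.59, north 21.8 cos 42° = 16.20
Summing: 4.80 nmi east, 41.69 nmi north → (4.80, 41.69).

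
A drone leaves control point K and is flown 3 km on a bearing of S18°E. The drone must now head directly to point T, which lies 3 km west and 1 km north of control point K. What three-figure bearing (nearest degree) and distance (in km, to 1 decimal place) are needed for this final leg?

Leg 1 (S18°E, 3 km): east 3 sin 162° = 0.93, north 3 cos 162° = -2.85
Current position: (0.93, -2.85). Target: (-3, 1). Remaining: Δeast = -3.93, Δnorth = 3.85.
Bearing = atan2(-3.93, 3.85) mod 360° = 314.46°; distance = √((-3.93)² + (3.85)²) = 5.502 km.

314°, 5.5 km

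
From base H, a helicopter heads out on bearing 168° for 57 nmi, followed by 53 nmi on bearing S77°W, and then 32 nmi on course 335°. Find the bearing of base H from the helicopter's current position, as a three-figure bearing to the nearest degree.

054°

Leg 1 (168°, 57 nmi): east 57 sin 168° = 11.85, north 57 cos 168° = -55.75
Leg 2 (S77°W, 53 nmi): east 53 sin 257° = -51.64, north 53 cos 257° = -11.92
Leg 3 (335°, 32 nmi): east 32 sin 335° = -13.52, north 32 cos 335° = 29.00
Net displacement: -53.31 east, -38.67 north. Direction back to start is (53.31, 38.67): bearing = atan2(53.31, 38.67) mod 360° = 54.04° ≈ 054°.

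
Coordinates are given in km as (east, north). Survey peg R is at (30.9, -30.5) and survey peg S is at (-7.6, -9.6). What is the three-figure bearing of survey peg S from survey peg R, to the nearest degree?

298°

Δeast = -7.6 − 30.9 = -38.50; Δnorth = -9.6 − -30.5 = 20.90.
Bearing = atan2(Δeast, Δnorth) mod 360° = 298.50° ≈ 298°.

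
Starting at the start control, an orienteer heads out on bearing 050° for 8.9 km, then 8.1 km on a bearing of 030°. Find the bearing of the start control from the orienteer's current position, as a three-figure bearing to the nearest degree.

Leg 1 (050°, 8.9 km): east 8.9 sin 50° = 6.82, north 8.9 cos 50° = 5.72
Leg 2 (030°, 8.1 km): east 8.1 sin 30° = 4.05, north 8.1 cos 30° = 7.01
Net displacement: 10.87 east, 12.74 north. Direction back to start is (-10.87, -12.74): bearing = atan2(-10.87, -12.74) mod 360° = 220.48° ≈ 220°.

220°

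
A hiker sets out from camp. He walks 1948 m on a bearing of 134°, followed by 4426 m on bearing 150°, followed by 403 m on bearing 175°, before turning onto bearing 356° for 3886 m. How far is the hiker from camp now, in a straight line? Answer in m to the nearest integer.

3787 m

Leg 1 (134°, 1948 m): east 1948 sin 134° = 1401.27, north 1948 cos 134° = -1353.19
Leg 2 (150°, 4426 m): east 4426 sin 150° = 2213.00, north 4426 cos 150° = -3833.03
Leg 3 (175°, 403 m): east 403 sin 175° = 35.12, north 403 cos 175° = -401.47
Leg 4 (356°, 3886 m): east 3886 sin 356° = -271.07, north 3886 cos 356° = 3876.53
Net: 3378.32 east, -1711.16 north. Distance = √((3378.32)² + (-1711.16)²) = 3786.968 m.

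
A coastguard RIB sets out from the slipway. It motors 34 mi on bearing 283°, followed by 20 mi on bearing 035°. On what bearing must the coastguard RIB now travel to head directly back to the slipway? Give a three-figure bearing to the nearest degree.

138°

Leg 1 (283°, 34 mi): east 34 sin 283° = -33.13, north 34 cos 283° = 7.65
Leg 2 (035°, 20 mi): east 20 sin 35° = 11.47, north 20 cos 35° = 16.38
Net displacement: -21.66 east, 24.03 north. Direction back to start is (21.66, -24.03): bearing = atan2(21.66, -24.03) mod 360° = 137.97° ≈ 138°.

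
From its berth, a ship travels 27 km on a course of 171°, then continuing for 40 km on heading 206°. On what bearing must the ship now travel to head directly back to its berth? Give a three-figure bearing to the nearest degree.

012°

Leg 1 (171°, 27 km): east 27 sin 171° = 4.22, north 27 cos 171° = -26.67
Leg 2 (206°, 40 km): east 40 sin 206° = -17.53, north 40 cos 206° = -35.95
Net displacement: -13.31 east, -62.62 north. Direction back to start is (13.31, 62.62): bearing = atan2(13.31, 62.62) mod 360° = 12.00° ≈ 012°.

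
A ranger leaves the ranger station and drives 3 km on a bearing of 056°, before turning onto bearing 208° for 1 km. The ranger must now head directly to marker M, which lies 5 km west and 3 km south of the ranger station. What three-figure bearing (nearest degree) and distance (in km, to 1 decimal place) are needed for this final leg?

242°, 8.0 km

Leg 1 (056°, 3 km): east 3 sin 56° = 2.49, north 3 cos 56° = 1.68
Leg 2 (208°, 1 km): east 1 sin 208° = -0.47, north 1 cos 208° = -0.88
Current position: (2.02, 0.79). Target: (-5, -3). Remaining: Δeast = -7.02, Δnorth = -3.79.
Bearing = atan2(-7.02, -3.79) mod 360° = 241.60°; distance = √((-7.02)² + (-3.79)²) = 7.978 km.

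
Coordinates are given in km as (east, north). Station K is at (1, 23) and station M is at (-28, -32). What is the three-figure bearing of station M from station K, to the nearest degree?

208°

Δeast = -28 − 1 = -29.00; Δnorth = -32 − 23 = -55.00.
Bearing = atan2(Δeast, Δnorth) mod 360° = 207.80° ≈ 208°.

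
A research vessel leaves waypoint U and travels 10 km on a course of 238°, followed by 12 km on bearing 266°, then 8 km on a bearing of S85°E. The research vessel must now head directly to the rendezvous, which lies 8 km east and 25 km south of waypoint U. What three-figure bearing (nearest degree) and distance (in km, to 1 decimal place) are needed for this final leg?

Leg 1 (238°, 10 km): east 10 sin 238° = -8.48, north 10 cos 238° = -5.30
Leg 2 (266°, 12 km): east 12 sin 266° = -11.97, north 12 cos 266° = -0.84
Leg 3 (S85°E, 8 km): east 8 sin 95° = 7.97, north 8 cos 95° = -0.70
Current position: (-12.48, -6.83). Target: (8, -25). Remaining: Δeast = 20.48, Δnorth = -18.17.
Bearing = atan2(20.48, -18.17) mod 360° = 131.57°; distance = √((20.48)² + (-18.17)²) = 27.377 km.

132°, 27.4 km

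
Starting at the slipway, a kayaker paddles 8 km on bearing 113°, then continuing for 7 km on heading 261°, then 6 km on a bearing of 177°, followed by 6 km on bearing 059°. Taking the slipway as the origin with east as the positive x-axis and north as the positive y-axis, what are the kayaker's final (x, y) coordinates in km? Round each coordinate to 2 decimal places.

(5.91, -7.12)

Leg 1 (113°, 8 km): east 8 sin 113° = 7.36, north 8 cos 113° = -3.13
Leg 2 (261°, 7 km): east 7 sin 261° = -6.91, north 7 cos 261° = -1.10
Leg 3 (177°, 6 km): east 6 sin 177° = 0.31, north 6 cos 177° = -5.99
Leg 4 (059°, 6 km): east 6 sin 59° = 5.14, north 6 cos 59° = 3.09
Summing: 5.91 km east, -7.12 km north → (5.91, -7.12).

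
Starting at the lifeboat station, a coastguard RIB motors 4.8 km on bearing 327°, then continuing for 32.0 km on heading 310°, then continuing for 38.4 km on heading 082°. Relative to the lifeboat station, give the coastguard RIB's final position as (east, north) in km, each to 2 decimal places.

Leg 1 (327°, 4.8 km): east 4.8 sin 327° = -2.61, north 4.8 cos 327° = 4.03
Leg 2 (310°, 32.0 km): east 32.0 sin 310° = -24.51, north 32.0 cos 310° = 20.57
Leg 3 (082°, 38.4 km): east 38.4 sin 82° = 38.03, north 38.4 cos 82° = 5.34
Summing: 10.90 km east, 29.94 km north → (10.90, 29.94).

(10.90, 29.94)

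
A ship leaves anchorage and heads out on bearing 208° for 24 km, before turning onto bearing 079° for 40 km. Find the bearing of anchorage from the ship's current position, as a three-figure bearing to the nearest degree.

296°

Leg 1 (208°, 24 km): east 24 sin 208° = -11.27, north 24 cos 208° = -21.19
Leg 2 (079°, 40 km): east 40 sin 79° = 39.27, north 40 cos 79° = 7.63
Net displacement: 28.00 east, -13.56 north. Direction back to start is (-28.00, 13.56): bearing = atan2(-28.00, 13.56) mod 360° = 295.84° ≈ 296°.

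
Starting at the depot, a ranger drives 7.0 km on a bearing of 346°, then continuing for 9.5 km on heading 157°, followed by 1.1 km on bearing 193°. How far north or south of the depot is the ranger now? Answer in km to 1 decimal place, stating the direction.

Leg 1 (346°, 7.0 km): east 7.0 sin 346° = -1.69, north 7.0 cos 346° = 6.79
Leg 2 (157°, 9.5 km): east 9.5 sin 157° = 3.71, north 9.5 cos 157° = -8.74
Leg 3 (193°, 1.1 km): east 1.1 sin 193° = -0.25, north 1.1 cos 193° = -1.07
Net north component: -3.02 km.

3.0 km south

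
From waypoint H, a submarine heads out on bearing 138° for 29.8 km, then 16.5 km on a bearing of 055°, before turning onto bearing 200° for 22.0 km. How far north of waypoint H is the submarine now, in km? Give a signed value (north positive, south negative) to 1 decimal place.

-33.4 km

Leg 1 (138°, 29.8 km): east 29.8 sin 138° = 19.94, north 29.8 cos 138° = -22.15
Leg 2 (055°, 16.5 km): east 16.5 sin 55° = 13.52, north 16.5 cos 55° = 9.46
Leg 3 (200°, 22.0 km): east 22.0 sin 200° = -7.52, north 22.0 cos 200° = -20.67
Net north component: -33.35 km.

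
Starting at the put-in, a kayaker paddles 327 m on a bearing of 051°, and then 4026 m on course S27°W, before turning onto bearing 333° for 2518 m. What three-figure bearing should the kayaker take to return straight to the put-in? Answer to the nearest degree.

Leg 1 (051°, 327 m): east 327 sin 51° = 254.13, north 327 cos 51° = 205.79
Leg 2 (S27°W, 4026 m): east 4026 sin 207° = -1827.77, north 4026 cos 207° = -3587.19
Leg 3 (333°, 2518 m): east 2518 sin 333° = -1143.15, north 2518 cos 333° = 2243.55
Net displacement: -2716.79 east, -1137.85 north. Direction back to start is (2716.79, 1137.85): bearing = atan2(2716.79, 1137.85) mod 360° = 67.27° ≈ 067°.

067°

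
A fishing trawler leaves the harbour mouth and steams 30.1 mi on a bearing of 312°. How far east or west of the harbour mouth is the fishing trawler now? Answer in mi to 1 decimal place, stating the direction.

22.4 mi west

Leg 1 (312°, 30.1 mi): east 30.1 sin 312° = -22.37, north 30.1 cos 312° = 20.14
Net east component: -22.37 mi.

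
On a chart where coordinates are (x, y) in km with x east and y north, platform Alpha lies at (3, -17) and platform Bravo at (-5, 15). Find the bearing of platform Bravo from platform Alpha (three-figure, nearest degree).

Δeast = -5 − 3 = -8.00; Δnorth = 15 − -17 = 32.00.
Bearing = atan2(Δeast, Δnorth) mod 360° = 345.96° ≈ 346°.

346°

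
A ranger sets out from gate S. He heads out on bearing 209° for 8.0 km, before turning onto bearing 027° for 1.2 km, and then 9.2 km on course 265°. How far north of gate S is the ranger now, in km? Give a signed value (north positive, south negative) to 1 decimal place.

-6.7 km

Leg 1 (209°, 8.0 km): east 8.0 sin 209° = -3.88, north 8.0 cos 209° = -7.00
Leg 2 (027°, 1.2 km): east 1.2 sin 27° = 0.54, north 1.2 cos 27° = 1.07
Leg 3 (265°, 9.2 km): east 9.2 sin 265° = -9.16, north 9.2 cos 265° = -0.80
Net north component: -6.73 km.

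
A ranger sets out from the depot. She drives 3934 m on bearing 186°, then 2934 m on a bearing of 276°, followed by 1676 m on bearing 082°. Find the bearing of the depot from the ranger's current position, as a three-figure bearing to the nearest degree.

Leg 1 (186°, 3934 m): east 3934 sin 186° = -411.21, north 3934 cos 186° = -3912.45
Leg 2 (276°, 2934 m): east 2934 sin 276° = -2917.93, north 2934 cos 276° = 306.69
Leg 3 (082°, 1676 m): east 1676 sin 82° = 1659.69, north 1676 cos 82° = 233.25
Net displacement: -1669.45 east, -3372.51 north. Direction back to start is (1669.45, 3372.51): bearing = atan2(1669.45, 3372.51) mod 360° = 26.34° ≈ 026°.

026°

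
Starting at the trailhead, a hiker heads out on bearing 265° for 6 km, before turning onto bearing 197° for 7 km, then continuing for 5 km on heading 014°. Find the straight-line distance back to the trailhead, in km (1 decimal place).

7.2 km

Leg 1 (265°, 6 km): east 6 sin 265° = -5.98, north 6 cos 265° = -0.52
Leg 2 (197°, 7 km): east 7 sin 197° = -2.05, north 7 cos 197° = -6.69
Leg 3 (014°, 5 km): east 5 sin 14° = 1.21, north 5 cos 14° = 4.85
Net: -6.81 east, -2.37 north. Distance = √((-6.81)² + (-2.37)²) = 7.213 km.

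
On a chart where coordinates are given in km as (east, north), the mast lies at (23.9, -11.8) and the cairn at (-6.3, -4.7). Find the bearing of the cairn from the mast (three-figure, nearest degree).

Δeast = -6.3 − 23.9 = -30.20; Δnorth = -4.7 − -11.8 = 7.10.
Bearing = atan2(Δeast, Δnorth) mod 360° = 283.23° ≈ 283°.

283°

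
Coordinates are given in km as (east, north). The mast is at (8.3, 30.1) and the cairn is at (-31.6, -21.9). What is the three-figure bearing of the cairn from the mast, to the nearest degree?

Δeast = -31.6 − 8.3 = -39.90; Δnorth = -21.9 − 30.1 = -52.00.
Bearing = atan2(Δeast, Δnorth) mod 360° = 217.50° ≈ 217°.

217°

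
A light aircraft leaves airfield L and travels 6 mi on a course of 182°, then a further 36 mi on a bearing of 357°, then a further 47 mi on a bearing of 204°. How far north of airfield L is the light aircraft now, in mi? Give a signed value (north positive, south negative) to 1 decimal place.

Leg 1 (182°, 6 mi): east 6 sin 182° = -0.21, north 6 cos 182° = -6.00
Leg 2 (357°, 36 mi): east 36 sin 357° = -1.88, north 36 cos 357° = 35.95
Leg 3 (204°, 47 mi): east 47 sin 204° = -19.12, north 47 cos 204° = -42.94
Net north component: -12.98 mi.

-13.0 mi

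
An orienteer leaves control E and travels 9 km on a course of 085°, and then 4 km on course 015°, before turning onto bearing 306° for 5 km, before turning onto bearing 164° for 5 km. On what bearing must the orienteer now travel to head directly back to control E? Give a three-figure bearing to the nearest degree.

249°

Leg 1 (085°, 9 km): east 9 sin 85° = 8.97, north 9 cos 85° = 0.78
Leg 2 (015°, 4 km): east 4 sin 15° = 1.04, north 4 cos 15° = 3.86
Leg 3 (306°, 5 km): east 5 sin 306° = -4.05, north 5 cos 306° = 2.94
Leg 4 (164°, 5 km): east 5 sin 164° = 1.38, north 5 cos 164° = -4.81
Net displacement: 7.33 east, 2.78 north. Direction back to start is (-7.33, -2.78): bearing = atan2(-7.33, -2.78) mod 360° = 249.24° ≈ 249°.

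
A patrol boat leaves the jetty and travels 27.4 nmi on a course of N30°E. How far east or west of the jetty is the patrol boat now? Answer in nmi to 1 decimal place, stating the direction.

Leg 1 (N30°E, 27.4 nmi): east 27.4 sin 30° = 13.70, north 27.4 cos 30° = 23.73
Net east component: 13.70 nmi.

13.7 nmi east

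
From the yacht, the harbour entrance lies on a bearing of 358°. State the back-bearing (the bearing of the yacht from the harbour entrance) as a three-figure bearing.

178°

Back-bearing = 358° − 180° = 178°.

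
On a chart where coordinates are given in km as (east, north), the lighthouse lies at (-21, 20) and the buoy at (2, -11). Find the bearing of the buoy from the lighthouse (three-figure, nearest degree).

143°

Δeast = 2 − -21 = 23.00; Δnorth = -11 − 20 = -31.00.
Bearing = atan2(Δeast, Δnorth) mod 360° = 143.43° ≈ 143°.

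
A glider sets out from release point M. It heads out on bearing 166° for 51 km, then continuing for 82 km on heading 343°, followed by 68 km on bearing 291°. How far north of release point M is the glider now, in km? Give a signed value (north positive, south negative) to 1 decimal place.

Leg 1 (166°, 51 km): east 51 sin 166° = 12.34, north 51 cos 166° = -49.49
Leg 2 (343°, 82 km): east 82 sin 343° = -23.97, north 82 cos 343° = 78.42
Leg 3 (291°, 68 km): east 68 sin 291° = -63.48, north 68 cos 291° = 24.37
Net north component: 53.30 km.

53.3 km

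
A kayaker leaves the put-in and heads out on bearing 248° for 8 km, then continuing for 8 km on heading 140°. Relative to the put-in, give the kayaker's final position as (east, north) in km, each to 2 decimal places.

(-2.28, -9.13)

Leg 1 (248°, 8 km): east 8 sin 248° = -7.42, north 8 cos 248° = -3.00
Leg 2 (140°, 8 km): east 8 sin 140° = 5.14, north 8 cos 140° = -6.13
Summing: -2.28 km east, -9.13 km north → (-2.28, -9.13).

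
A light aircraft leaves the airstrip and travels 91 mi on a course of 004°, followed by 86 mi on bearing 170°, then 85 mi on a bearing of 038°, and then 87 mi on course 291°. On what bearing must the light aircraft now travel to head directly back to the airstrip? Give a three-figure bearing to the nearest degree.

Leg 1 (004°, 91 mi): east 91 sin 4° = 6.35, north 91 cos 4° = 90.78
Leg 2 (170°, 86 mi): east 86 sin 170° = 14.93, north 86 cos 170° = -84.69
Leg 3 (038°, 85 mi): east 85 sin 38° = 52.33, north 85 cos 38° = 66.98
Leg 4 (291°, 87 mi): east 87 sin 291° = -81.22, north 87 cos 291° = 31.18
Net displacement: -7.61 east, 104.24 north. Direction back to start is (7.61, -104.24): bearing = atan2(7.61, -104.24) mod 360° = 175.83° ≈ 176°.

176°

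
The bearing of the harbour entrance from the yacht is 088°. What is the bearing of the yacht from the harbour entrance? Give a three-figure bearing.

Back-bearing = 088° + 180° = 268°.

268°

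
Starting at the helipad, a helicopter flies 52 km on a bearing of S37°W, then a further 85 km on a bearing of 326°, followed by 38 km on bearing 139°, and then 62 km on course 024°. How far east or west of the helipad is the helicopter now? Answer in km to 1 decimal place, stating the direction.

28.7 km west

Leg 1 (S37°W, 52 km): east 52 sin 217° = -31.29, north 52 cos 217° = -41.53
Leg 2 (326°, 85 km): east 85 sin 326° = -47.53, north 85 cos 326° = 70.47
Leg 3 (139°, 38 km): east 38 sin 139° = 24.93, north 38 cos 139° = -28.68
Leg 4 (024°, 62 km): east 62 sin 24° = 25.22, north 62 cos 24° = 56.64
Net east component: -28.68 km.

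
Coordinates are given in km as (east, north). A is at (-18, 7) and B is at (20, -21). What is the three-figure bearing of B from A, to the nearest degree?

Δeast = 20 − -18 = 38.00; Δnorth = -21 − 7 = -28.00.
Bearing = atan2(Δeast, Δnorth) mod 360° = 126.38° ≈ 126°.

126°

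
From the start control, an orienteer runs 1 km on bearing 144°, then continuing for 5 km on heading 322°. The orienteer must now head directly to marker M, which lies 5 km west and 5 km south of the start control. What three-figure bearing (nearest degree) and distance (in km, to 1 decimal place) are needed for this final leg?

197°, 8.5 km

Leg 1 (144°, 1 km): east 1 sin 144° = 0.59, north 1 cos 144° = -0.81
Leg 2 (322°, 5 km): east 5 sin 322° = -3.08, north 5 cos 322° = 3.94
Current position: (-2.49, 3.13). Target: (-5, -5). Remaining: Δeast = -2.51, Δnorth = -8.13.
Bearing = atan2(-2.51, -8.13) mod 360° = 197.15°; distance = √((-2.51)² + (-8.13)²) = 8.509 km.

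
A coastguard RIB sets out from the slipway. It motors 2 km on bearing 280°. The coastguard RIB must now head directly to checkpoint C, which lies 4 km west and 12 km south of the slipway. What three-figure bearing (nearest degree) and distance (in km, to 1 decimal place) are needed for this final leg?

Leg 1 (280°, 2 km): east 2 sin 280° = -1.97, north 2 cos 280° = 0.35
Current position: (-1.97, 0.35). Target: (-4, -12). Remaining: Δeast = -2.03, Δnorth = -12.35.
Bearing = atan2(-2.03, -12.35) mod 360° = 189.34°; distance = √((-2.03)² + (-12.35)²) = 12.513 km.

189°, 12.5 km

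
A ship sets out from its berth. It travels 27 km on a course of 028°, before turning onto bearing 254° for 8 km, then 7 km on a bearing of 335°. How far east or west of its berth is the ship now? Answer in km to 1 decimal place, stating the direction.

Leg 1 (028°, 27 km): east 27 sin 28° = 12.68, north 27 cos 28° = 23.84
Leg 2 (254°, 8 km): east 8 sin 254° = -7.69, north 8 cos 254° = -2.21
Leg 3 (335°, 7 km): east 7 sin 335° = -2.96, north 7 cos 335° = 6.34
Net east component: 2.03 km.

2.0 km east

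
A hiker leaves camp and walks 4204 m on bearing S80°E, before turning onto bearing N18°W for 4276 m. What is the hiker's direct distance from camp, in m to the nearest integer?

Leg 1 (S80°E, 4204 m): east 4204 sin 100° = 4140.13, north 4204 cos 100° = -730.02
Leg 2 (N18°W, 4276 m): east 4276 sin 342° = -1321.36, north 4276 cos 342° = 4066.72
Net: 2818.78 east, 3336.70 north. Distance = √((2818.78)² + (3336.70)²) = 4367.959 m.

4368 m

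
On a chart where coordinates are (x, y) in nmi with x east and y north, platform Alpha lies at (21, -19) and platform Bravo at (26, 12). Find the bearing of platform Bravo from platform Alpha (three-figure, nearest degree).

009°

Δeast = 26 − 21 = 5.00; Δnorth = 12 − -19 = 31.00.
Bearing = atan2(Δeast, Δnorth) mod 360° = 9.16° ≈ 009°.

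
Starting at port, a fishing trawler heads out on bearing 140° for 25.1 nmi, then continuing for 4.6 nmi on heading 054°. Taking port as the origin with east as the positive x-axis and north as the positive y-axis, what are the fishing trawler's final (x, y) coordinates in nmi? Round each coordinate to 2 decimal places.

(19.86, -16.52)

Leg 1 (140°, 25.1 nmi): east 25.1 sin 140° = 16.13, north 25.1 cos 140° = -19.23
Leg 2 (054°, 4.6 nmi): east 4.6 sin 54° = 3.72, north 4.6 cos 54° = 2.70
Summing: 19.86 nmi east, -16.52 nmi north → (19.86, -16.52).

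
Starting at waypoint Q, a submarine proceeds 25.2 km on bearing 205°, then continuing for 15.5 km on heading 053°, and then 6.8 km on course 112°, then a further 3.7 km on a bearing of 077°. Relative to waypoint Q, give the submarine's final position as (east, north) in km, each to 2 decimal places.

(11.64, -15.23)

Leg 1 (205°, 25.2 km): east 25.2 sin 205° = -10.65, north 25.2 cos 205° = -22.84
Leg 2 (053°, 15.5 km): east 15.5 sin 53° = 12.38, north 15.5 cos 53° = 9.33
Leg 3 (112°, 6.8 km): east 6.8 sin 112° = 6.30, north 6.8 cos 112° = -2.55
Leg 4 (077°, 3.7 km): east 3.7 sin 77° = 3.61, north 3.7 cos 77° = 0.83
Summing: 11.64 km east, -15.23 km north → (11.64, -15.23).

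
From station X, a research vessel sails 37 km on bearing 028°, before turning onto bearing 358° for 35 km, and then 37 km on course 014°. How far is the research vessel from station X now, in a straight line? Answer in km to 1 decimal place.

Leg 1 (028°, 37 km): east 37 sin 28° = 17.37, north 37 cos 28° = 32.67
Leg 2 (358°, 35 km): east 35 sin 358° = -1.22, north 35 cos 358° = 34.98
Leg 3 (014°, 37 km): east 37 sin 14° = 8.95, north 37 cos 14° = 35.90
Net: 25.10 east, 103.55 north. Distance = √((25.10)² + (103.55)²) = 106.547 km.

106.5 km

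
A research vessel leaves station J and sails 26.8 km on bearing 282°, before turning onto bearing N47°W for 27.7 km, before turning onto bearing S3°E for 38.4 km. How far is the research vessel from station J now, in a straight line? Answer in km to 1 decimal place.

46.6 km

Leg 1 (282°, 26.8 km): east 26.8 sin 282° = -26.21, north 26.8 cos 282° = 5.57
Leg 2 (N47°W, 27.7 km): east 27.7 sin 313° = -20.26, north 27.7 cos 313° = 18.89
Leg 3 (S3°E, 38.4 km): east 38.4 sin 177° = 2.01, north 38.4 cos 177° = -38.35
Net: -44.46 east, -13.88 north. Distance = √((-44.46)² + (-13.88)²) = 46.580 km.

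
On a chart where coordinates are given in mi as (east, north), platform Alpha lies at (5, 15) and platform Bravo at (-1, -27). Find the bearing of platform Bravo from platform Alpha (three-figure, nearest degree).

188°

Δeast = -1 − 5 = -6.00; Δnorth = -27 − 15 = -42.00.
Bearing = atan2(Δeast, Δnorth) mod 360° = 188.13° ≈ 188°.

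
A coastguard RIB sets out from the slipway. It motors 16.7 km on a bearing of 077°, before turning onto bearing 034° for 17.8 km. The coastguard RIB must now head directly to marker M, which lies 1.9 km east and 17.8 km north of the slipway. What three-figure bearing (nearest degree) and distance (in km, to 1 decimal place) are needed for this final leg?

268°, 24.3 km

Leg 1 (077°, 16.7 km): east 16.7 sin 77° = 16.27, north 16.7 cos 77° = 3.76
Leg 2 (034°, 17.8 km): east 17.8 sin 34° = 9.95, north 17.8 cos 34° = 14.76
Current position: (26.23, 18.51). Target: (1.9, 17.8). Remaining: Δeast = -24.33, Δnorth = -0.71.
Bearing = atan2(-24.33, -0.71) mod 360° = 268.32°; distance = √((-24.33)² + (-0.71)²) = 24.336 km.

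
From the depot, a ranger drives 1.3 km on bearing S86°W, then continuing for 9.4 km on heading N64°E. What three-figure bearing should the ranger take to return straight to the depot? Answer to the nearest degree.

Leg 1 (S86°W, 1.3 km): east 1.3 sin 266° = -1.30, north 1.3 cos 266° = -0.09
Leg 2 (N64°E, 9.4 km): east 9.4 sin 64° = 8.45, north 9.4 cos 64° = 4.12
Net displacement: 7.15 east, 4.03 north. Direction back to start is (-7.15, -4.03): bearing = atan2(-7.15, -4.03) mod 360° = 240.60° ≈ 241°.

241°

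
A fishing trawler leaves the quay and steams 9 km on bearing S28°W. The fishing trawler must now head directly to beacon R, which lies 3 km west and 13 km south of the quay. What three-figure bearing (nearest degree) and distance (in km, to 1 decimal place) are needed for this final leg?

166°, 5.2 km

Leg 1 (S28°W, 9 km): east 9 sin 208° = -4.23, north 9 cos 208° = -7.95
Current position: (-4.23, -7.95). Target: (-3, -13). Remaining: Δeast = 1.23, Δnorth = -5.05.
Bearing = atan2(1.23, -5.05) mod 360° = 166.37°; distance = √((1.23)² + (-5.05)²) = 5.200 km.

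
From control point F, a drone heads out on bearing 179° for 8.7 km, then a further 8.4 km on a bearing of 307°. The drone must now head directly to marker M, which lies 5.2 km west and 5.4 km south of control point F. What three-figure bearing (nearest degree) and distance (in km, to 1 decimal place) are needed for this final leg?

Leg 1 (179°, 8.7 km): east 8.7 sin 179° = 0.15, north 8.7 cos 179° = -8.70
Leg 2 (307°, 8.4 km): east 8.4 sin 307° = -6.71, north 8.4 cos 307° = 5.06
Current position: (-6.56, -3.64). Target: (-5.2, -5.4). Remaining: Δeast = 1.36, Δnorth = -1.76.
Bearing = atan2(1.36, -1.76) mod 360° = 142.32°; distance = √((1.36)² + (-1.76)²) = 2.220 km.

142°, 2.2 km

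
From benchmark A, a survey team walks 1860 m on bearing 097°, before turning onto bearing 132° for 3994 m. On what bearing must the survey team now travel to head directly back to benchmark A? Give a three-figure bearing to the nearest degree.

301°

Leg 1 (097°, 1860 m): east 1860 sin 97° = 1846.14, north 1860 cos 97° = -226.68
Leg 2 (132°, 3994 m): east 3994 sin 132° = 2968.12, north 3994 cos 132° = -2672.51
Net displacement: 4814.26 east, -2899.18 north. Direction back to start is (-4814.26, 2899.18): bearing = atan2(-4814.26, 2899.18) mod 360° = 301.06° ≈ 301°.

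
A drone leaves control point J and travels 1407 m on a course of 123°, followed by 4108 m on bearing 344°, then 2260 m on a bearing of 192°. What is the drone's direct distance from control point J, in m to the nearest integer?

1060 m

Leg 1 (123°, 1407 m): east 1407 sin 123° = 1180.01, north 1407 cos 123° = -766.31
Leg 2 (344°, 4108 m): east 4108 sin 344° = -1132.32, north 4108 cos 344° = 3948.86
Leg 3 (192°, 2260 m): east 2260 sin 192° = -469.88, north 2260 cos 192° = -2210.61
Net: -422.19 east, 971.94 north. Distance = √((-422.19)² + (971.94)²) = 1059.677 m.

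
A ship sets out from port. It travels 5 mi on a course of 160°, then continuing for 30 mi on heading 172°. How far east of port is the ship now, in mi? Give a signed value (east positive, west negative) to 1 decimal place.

5.9 mi

Leg 1 (160°, 5 mi): east 5 sin 160° = 1.71, north 5 cos 160° = -4.70
Leg 2 (172°, 30 mi): east 30 sin 172° = 4.18, north 30 cos 172° = -29.71
Net east component: 5.89 mi.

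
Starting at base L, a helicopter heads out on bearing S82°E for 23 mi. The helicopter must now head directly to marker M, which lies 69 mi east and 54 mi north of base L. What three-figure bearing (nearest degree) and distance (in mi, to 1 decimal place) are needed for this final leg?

Leg 1 (S82°E, 23 mi): east 23 sin 98° = 22.78, north 23 cos 98° = -3.20
Current position: (22.78, -3.20). Target: (69, 54). Remaining: Δeast = 46.22, Δnorth = 57.20.
Bearing = atan2(46.22, 57.20) mod 360° = 38.94°; distance = √((46.22)² + (57.20)²) = 73.543 mi.

039°, 73.5 mi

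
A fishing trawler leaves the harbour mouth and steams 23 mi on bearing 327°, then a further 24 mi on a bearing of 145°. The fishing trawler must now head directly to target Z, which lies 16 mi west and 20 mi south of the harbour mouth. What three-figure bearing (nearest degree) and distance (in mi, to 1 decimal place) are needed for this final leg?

221°, 26.1 mi

Leg 1 (327°, 23 mi): east 23 sin 327° = -12.53, north 23 cos 327° = 19.29
Leg 2 (145°, 24 mi): east 24 sin 145° = 13.77, north 24 cos 145° = -19.66
Current position: (1.24, -0.37). Target: (-16, -20). Remaining: Δeast = -17.24, Δnorth = -19.63.
Bearing = atan2(-17.24, -19.63) mod 360° = 221.29°; distance = √((-17.24)² + (-19.63)²) = 26.125 mi.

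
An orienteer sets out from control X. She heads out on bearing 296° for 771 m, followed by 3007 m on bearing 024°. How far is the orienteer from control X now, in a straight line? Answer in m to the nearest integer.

Leg 1 (296°, 771 m): east 771 sin 296° = -692.97, north 771 cos 296° = 337.98
Leg 2 (024°, 3007 m): east 3007 sin 24° = 1223.06, north 3007 cos 24° = 2747.03
Net: 530.09 east, 3085.02 north. Distance = √((530.09)² + (3085.02)²) = 3130.226 m.

3130 m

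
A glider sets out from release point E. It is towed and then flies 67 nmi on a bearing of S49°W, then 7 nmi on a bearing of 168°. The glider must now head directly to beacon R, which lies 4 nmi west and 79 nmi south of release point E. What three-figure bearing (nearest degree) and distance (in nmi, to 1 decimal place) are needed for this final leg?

122°, 53.2 nmi

Leg 1 (S49°W, 67 nmi): east 67 sin 229° = -50.57, north 67 cos 229° = -43.96
Leg 2 (168°, 7 nmi): east 7 sin 168° = 1.46, north 7 cos 168° = -6.85
Current position: (-49.11, -50.80). Target: (-4, -79). Remaining: Δeast = 45.11, Δnorth = -28.20.
Bearing = atan2(45.11, -28.20) mod 360° = 122.01°; distance = √((45.11)² + (-28.20)²) = 53.198 nmi.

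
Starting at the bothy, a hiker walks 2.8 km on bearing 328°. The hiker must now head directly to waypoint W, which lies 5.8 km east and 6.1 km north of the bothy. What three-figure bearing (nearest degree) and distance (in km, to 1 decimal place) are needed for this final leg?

Leg 1 (328°, 2.8 km): east 2.8 sin 328° = -1.48, north 2.8 cos 328° = 2.37
Current position: (-1.48, 2.37). Target: (5.8, 6.1). Remaining: Δeast = 7.28, Δnorth = 3.73.
Bearing = atan2(7.28, 3.73) mod 360° = 62.91°; distance = √((7.28)² + (3.73)²) = 8.181 km.

063°, 8.2 km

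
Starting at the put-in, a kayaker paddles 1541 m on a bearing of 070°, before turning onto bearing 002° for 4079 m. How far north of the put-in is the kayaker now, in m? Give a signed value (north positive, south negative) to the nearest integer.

Leg 1 (070°, 1541 m): east 1541 sin 70° = 1448.07, north 1541 cos 70° = 527.05
Leg 2 (002°, 4079 m): east 4079 sin 2° = 142.36, north 4079 cos 2° = 4076.52
Net north component: 4603.57 m.

4604 m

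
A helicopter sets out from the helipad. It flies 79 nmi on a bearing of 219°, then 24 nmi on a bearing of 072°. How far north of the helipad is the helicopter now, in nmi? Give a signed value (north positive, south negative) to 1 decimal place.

Leg 1 (219°, 79 nmi): east 79 sin 219° = -49.72, north 79 cos 219° = -61.39
Leg 2 (072°, 24 nmi): east 24 sin 72° = 22.83, north 24 cos 72° = 7.42
Net north component: -53.98 nmi.

-54.0 nmi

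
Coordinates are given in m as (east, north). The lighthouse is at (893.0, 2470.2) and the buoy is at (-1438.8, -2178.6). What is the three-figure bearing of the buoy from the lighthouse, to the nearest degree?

Δeast = -1438.8 − 893.0 = -2331.80; Δnorth = -2178.6 − 2470.2 = -4648.80.
Bearing = atan2(Δeast, Δnorth) mod 360° = 206.64° ≈ 207°.

207°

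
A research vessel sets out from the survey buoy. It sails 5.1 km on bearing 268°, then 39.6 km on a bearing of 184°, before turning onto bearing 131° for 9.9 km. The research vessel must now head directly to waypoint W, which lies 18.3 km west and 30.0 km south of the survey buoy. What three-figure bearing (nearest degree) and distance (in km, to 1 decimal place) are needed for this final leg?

Leg 1 (268°, 5.1 km): east 5.1 sin 268° = -5.10, north 5.1 cos 268° = -0.18
Leg 2 (184°, 39.6 km): east 39.6 sin 184° = -2.76, north 39.6 cos 184° = -39.50
Leg 3 (131°, 9.9 km): east 9.9 sin 131° = 7.47, north 9.9 cos 131° = -6.49
Current position: (-0.39, -46.18). Target: (-18.3, -30.0). Remaining: Δeast = -17.91, Δnorth = 16.18.
Bearing = atan2(-17.91, 16.18) mod 360° = 312.08°; distance = √((-17.91)² + (16.18)²) = 24.136 km.

312°, 24.1 km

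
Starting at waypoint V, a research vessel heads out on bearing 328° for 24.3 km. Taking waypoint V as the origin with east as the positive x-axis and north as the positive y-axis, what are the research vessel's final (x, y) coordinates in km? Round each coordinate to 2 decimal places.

Leg 1 (328°, 24.3 km): east 24.3 sin 328° = -12.88, north 24.3 cos 328° = 20.61
Summing: -12.88 km east, 20.61 km north → (-12.88, 20.61).

(-12.88, 20.61)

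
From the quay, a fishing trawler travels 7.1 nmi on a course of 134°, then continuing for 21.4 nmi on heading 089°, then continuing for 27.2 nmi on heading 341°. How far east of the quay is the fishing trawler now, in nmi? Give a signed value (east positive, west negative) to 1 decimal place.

17.6 nmi

Leg 1 (134°, 7.1 nmi): east 7.1 sin 134° = 5.11, north 7.1 cos 134° = -4.93
Leg 2 (089°, 21.4 nmi): east 21.4 sin 89° = 21.40, north 21.4 cos 89° = 0.37
Leg 3 (341°, 27.2 nmi): east 27.2 sin 341° = -8.86, north 27.2 cos 341° = 25.72
Net east component: 17.65 nmi.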